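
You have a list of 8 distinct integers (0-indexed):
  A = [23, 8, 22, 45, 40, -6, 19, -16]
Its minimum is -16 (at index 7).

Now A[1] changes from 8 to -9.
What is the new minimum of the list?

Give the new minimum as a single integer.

Answer: -16

Derivation:
Old min = -16 (at index 7)
Change: A[1] 8 -> -9
Changed element was NOT the old min.
  New min = min(old_min, new_val) = min(-16, -9) = -16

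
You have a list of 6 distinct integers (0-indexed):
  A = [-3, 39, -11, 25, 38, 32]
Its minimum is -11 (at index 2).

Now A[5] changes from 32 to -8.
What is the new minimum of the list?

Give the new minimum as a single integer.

Answer: -11

Derivation:
Old min = -11 (at index 2)
Change: A[5] 32 -> -8
Changed element was NOT the old min.
  New min = min(old_min, new_val) = min(-11, -8) = -11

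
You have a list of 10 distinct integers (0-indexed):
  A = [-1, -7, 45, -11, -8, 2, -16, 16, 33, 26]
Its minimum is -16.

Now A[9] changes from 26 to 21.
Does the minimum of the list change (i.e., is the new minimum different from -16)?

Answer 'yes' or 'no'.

Answer: no

Derivation:
Old min = -16
Change: A[9] 26 -> 21
Changed element was NOT the min; min changes only if 21 < -16.
New min = -16; changed? no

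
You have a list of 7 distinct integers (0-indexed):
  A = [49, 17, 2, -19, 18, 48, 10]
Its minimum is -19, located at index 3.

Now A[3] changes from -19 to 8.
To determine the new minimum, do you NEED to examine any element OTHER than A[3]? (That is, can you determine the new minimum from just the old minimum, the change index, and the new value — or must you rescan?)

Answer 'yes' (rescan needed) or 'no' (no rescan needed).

Answer: yes

Derivation:
Old min = -19 at index 3
Change at index 3: -19 -> 8
Index 3 WAS the min and new value 8 > old min -19. Must rescan other elements to find the new min.
Needs rescan: yes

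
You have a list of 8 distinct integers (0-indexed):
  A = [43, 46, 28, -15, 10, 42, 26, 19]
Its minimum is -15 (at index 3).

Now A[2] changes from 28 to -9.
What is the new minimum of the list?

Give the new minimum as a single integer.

Answer: -15

Derivation:
Old min = -15 (at index 3)
Change: A[2] 28 -> -9
Changed element was NOT the old min.
  New min = min(old_min, new_val) = min(-15, -9) = -15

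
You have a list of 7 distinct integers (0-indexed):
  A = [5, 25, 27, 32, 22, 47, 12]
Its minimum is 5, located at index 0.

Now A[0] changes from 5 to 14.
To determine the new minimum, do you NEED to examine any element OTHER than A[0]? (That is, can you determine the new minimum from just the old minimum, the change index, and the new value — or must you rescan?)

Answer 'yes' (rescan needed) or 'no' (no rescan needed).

Answer: yes

Derivation:
Old min = 5 at index 0
Change at index 0: 5 -> 14
Index 0 WAS the min and new value 14 > old min 5. Must rescan other elements to find the new min.
Needs rescan: yes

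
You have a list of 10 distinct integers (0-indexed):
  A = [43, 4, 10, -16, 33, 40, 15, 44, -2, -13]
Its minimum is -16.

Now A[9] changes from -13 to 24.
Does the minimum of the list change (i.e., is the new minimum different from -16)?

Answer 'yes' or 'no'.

Answer: no

Derivation:
Old min = -16
Change: A[9] -13 -> 24
Changed element was NOT the min; min changes only if 24 < -16.
New min = -16; changed? no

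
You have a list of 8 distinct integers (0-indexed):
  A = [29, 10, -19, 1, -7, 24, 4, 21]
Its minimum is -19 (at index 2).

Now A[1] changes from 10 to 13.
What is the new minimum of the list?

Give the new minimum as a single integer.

Answer: -19

Derivation:
Old min = -19 (at index 2)
Change: A[1] 10 -> 13
Changed element was NOT the old min.
  New min = min(old_min, new_val) = min(-19, 13) = -19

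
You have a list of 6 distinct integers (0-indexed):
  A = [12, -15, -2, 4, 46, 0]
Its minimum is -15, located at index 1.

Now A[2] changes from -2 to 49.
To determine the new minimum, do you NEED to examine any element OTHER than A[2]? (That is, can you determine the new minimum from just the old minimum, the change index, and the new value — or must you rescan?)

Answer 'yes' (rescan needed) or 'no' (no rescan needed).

Old min = -15 at index 1
Change at index 2: -2 -> 49
Index 2 was NOT the min. New min = min(-15, 49). No rescan of other elements needed.
Needs rescan: no

Answer: no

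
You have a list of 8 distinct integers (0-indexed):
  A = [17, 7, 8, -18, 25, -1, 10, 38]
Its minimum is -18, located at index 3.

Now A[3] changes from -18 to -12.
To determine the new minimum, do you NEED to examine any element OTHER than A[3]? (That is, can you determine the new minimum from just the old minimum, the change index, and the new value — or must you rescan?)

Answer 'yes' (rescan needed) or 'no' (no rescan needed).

Answer: yes

Derivation:
Old min = -18 at index 3
Change at index 3: -18 -> -12
Index 3 WAS the min and new value -12 > old min -18. Must rescan other elements to find the new min.
Needs rescan: yes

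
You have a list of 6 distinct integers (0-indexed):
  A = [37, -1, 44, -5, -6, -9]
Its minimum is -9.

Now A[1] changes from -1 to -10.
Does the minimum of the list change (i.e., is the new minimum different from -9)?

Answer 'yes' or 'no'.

Old min = -9
Change: A[1] -1 -> -10
Changed element was NOT the min; min changes only if -10 < -9.
New min = -10; changed? yes

Answer: yes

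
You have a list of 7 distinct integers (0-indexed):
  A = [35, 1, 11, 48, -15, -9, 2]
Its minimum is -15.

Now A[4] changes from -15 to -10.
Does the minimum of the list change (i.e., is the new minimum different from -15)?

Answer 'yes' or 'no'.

Answer: yes

Derivation:
Old min = -15
Change: A[4] -15 -> -10
Changed element was the min; new min must be rechecked.
New min = -10; changed? yes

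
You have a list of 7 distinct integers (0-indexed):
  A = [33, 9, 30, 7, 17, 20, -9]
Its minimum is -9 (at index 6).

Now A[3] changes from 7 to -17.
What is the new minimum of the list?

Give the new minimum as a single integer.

Answer: -17

Derivation:
Old min = -9 (at index 6)
Change: A[3] 7 -> -17
Changed element was NOT the old min.
  New min = min(old_min, new_val) = min(-9, -17) = -17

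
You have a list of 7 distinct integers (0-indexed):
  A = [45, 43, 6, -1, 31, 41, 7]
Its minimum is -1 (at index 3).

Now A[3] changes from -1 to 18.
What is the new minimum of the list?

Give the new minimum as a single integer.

Answer: 6

Derivation:
Old min = -1 (at index 3)
Change: A[3] -1 -> 18
Changed element WAS the min. Need to check: is 18 still <= all others?
  Min of remaining elements: 6
  New min = min(18, 6) = 6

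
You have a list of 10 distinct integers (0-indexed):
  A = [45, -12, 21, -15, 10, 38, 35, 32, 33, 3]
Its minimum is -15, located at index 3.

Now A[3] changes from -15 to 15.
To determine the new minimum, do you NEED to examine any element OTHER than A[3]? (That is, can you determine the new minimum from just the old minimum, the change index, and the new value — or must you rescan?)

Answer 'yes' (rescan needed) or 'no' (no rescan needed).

Answer: yes

Derivation:
Old min = -15 at index 3
Change at index 3: -15 -> 15
Index 3 WAS the min and new value 15 > old min -15. Must rescan other elements to find the new min.
Needs rescan: yes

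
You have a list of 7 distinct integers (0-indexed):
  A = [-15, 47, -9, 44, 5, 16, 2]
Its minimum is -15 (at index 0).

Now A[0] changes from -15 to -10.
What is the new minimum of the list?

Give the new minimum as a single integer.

Answer: -10

Derivation:
Old min = -15 (at index 0)
Change: A[0] -15 -> -10
Changed element WAS the min. Need to check: is -10 still <= all others?
  Min of remaining elements: -9
  New min = min(-10, -9) = -10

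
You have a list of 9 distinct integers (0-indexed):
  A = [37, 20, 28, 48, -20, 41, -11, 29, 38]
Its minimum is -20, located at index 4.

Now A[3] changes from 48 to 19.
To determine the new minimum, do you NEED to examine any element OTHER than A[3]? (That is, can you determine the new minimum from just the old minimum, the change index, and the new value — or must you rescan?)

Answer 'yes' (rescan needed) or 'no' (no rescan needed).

Answer: no

Derivation:
Old min = -20 at index 4
Change at index 3: 48 -> 19
Index 3 was NOT the min. New min = min(-20, 19). No rescan of other elements needed.
Needs rescan: no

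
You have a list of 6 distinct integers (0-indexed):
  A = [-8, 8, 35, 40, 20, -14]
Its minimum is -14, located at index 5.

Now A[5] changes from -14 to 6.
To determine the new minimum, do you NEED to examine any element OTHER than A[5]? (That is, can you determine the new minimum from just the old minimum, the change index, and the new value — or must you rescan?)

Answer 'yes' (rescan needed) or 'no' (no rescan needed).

Old min = -14 at index 5
Change at index 5: -14 -> 6
Index 5 WAS the min and new value 6 > old min -14. Must rescan other elements to find the new min.
Needs rescan: yes

Answer: yes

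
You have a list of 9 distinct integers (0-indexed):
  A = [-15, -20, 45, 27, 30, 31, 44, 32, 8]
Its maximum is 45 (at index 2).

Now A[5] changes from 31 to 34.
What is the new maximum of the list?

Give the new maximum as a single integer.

Answer: 45

Derivation:
Old max = 45 (at index 2)
Change: A[5] 31 -> 34
Changed element was NOT the old max.
  New max = max(old_max, new_val) = max(45, 34) = 45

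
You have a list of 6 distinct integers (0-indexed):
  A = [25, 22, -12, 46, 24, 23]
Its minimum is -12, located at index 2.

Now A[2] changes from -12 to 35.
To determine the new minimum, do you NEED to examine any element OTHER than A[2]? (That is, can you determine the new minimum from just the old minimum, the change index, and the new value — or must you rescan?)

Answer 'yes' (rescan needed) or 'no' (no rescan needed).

Old min = -12 at index 2
Change at index 2: -12 -> 35
Index 2 WAS the min and new value 35 > old min -12. Must rescan other elements to find the new min.
Needs rescan: yes

Answer: yes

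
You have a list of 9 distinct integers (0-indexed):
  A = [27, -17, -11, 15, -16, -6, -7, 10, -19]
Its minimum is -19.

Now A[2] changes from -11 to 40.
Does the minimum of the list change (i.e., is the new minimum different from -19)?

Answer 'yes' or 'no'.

Old min = -19
Change: A[2] -11 -> 40
Changed element was NOT the min; min changes only if 40 < -19.
New min = -19; changed? no

Answer: no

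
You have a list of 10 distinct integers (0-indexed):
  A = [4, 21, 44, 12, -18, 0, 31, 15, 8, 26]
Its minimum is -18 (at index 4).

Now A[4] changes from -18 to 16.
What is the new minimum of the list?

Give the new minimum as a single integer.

Old min = -18 (at index 4)
Change: A[4] -18 -> 16
Changed element WAS the min. Need to check: is 16 still <= all others?
  Min of remaining elements: 0
  New min = min(16, 0) = 0

Answer: 0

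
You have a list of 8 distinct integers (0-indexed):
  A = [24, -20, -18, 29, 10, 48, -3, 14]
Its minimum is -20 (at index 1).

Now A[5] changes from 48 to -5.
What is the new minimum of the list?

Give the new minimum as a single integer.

Answer: -20

Derivation:
Old min = -20 (at index 1)
Change: A[5] 48 -> -5
Changed element was NOT the old min.
  New min = min(old_min, new_val) = min(-20, -5) = -20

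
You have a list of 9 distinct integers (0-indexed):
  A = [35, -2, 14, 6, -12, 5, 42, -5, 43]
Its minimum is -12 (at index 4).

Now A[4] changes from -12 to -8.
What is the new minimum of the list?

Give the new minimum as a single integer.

Old min = -12 (at index 4)
Change: A[4] -12 -> -8
Changed element WAS the min. Need to check: is -8 still <= all others?
  Min of remaining elements: -5
  New min = min(-8, -5) = -8

Answer: -8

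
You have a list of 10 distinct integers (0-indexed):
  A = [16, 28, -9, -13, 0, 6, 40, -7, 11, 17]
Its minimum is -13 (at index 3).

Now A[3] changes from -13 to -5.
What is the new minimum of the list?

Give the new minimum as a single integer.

Answer: -9

Derivation:
Old min = -13 (at index 3)
Change: A[3] -13 -> -5
Changed element WAS the min. Need to check: is -5 still <= all others?
  Min of remaining elements: -9
  New min = min(-5, -9) = -9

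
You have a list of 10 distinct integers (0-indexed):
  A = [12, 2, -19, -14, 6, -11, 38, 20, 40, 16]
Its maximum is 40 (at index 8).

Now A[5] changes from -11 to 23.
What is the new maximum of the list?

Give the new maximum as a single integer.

Old max = 40 (at index 8)
Change: A[5] -11 -> 23
Changed element was NOT the old max.
  New max = max(old_max, new_val) = max(40, 23) = 40

Answer: 40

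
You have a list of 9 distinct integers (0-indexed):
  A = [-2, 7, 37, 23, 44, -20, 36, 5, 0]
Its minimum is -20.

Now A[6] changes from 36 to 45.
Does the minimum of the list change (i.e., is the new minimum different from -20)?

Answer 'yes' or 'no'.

Old min = -20
Change: A[6] 36 -> 45
Changed element was NOT the min; min changes only if 45 < -20.
New min = -20; changed? no

Answer: no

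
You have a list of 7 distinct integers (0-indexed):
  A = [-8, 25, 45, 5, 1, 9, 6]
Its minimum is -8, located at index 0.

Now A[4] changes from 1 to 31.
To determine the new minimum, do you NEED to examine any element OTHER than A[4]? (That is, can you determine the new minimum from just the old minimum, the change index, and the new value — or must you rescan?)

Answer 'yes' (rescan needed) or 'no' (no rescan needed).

Answer: no

Derivation:
Old min = -8 at index 0
Change at index 4: 1 -> 31
Index 4 was NOT the min. New min = min(-8, 31). No rescan of other elements needed.
Needs rescan: no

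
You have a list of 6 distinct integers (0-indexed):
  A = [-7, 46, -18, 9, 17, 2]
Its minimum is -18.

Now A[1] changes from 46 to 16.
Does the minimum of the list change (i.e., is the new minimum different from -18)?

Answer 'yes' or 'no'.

Old min = -18
Change: A[1] 46 -> 16
Changed element was NOT the min; min changes only if 16 < -18.
New min = -18; changed? no

Answer: no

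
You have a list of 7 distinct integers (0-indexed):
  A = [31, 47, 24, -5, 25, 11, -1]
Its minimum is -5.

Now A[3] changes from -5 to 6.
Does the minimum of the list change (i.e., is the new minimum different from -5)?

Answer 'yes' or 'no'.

Answer: yes

Derivation:
Old min = -5
Change: A[3] -5 -> 6
Changed element was the min; new min must be rechecked.
New min = -1; changed? yes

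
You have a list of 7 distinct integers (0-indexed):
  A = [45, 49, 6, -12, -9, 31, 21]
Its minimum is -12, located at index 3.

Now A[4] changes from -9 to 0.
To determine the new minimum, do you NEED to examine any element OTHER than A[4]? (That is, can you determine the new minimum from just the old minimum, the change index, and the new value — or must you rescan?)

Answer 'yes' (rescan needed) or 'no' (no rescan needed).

Answer: no

Derivation:
Old min = -12 at index 3
Change at index 4: -9 -> 0
Index 4 was NOT the min. New min = min(-12, 0). No rescan of other elements needed.
Needs rescan: no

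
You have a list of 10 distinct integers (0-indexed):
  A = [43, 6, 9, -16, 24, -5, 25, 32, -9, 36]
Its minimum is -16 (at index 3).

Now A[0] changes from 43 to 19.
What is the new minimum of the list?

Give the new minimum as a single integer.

Old min = -16 (at index 3)
Change: A[0] 43 -> 19
Changed element was NOT the old min.
  New min = min(old_min, new_val) = min(-16, 19) = -16

Answer: -16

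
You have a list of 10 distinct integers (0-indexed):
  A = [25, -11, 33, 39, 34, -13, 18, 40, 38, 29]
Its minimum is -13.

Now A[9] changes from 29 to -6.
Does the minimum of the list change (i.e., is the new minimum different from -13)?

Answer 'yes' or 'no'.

Answer: no

Derivation:
Old min = -13
Change: A[9] 29 -> -6
Changed element was NOT the min; min changes only if -6 < -13.
New min = -13; changed? no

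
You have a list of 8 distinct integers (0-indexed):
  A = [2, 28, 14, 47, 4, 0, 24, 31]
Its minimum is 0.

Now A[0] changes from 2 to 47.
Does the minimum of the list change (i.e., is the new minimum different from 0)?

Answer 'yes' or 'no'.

Answer: no

Derivation:
Old min = 0
Change: A[0] 2 -> 47
Changed element was NOT the min; min changes only if 47 < 0.
New min = 0; changed? no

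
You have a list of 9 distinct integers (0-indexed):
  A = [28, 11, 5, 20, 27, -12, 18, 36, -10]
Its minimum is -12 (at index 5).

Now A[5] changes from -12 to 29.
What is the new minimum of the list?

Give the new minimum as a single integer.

Old min = -12 (at index 5)
Change: A[5] -12 -> 29
Changed element WAS the min. Need to check: is 29 still <= all others?
  Min of remaining elements: -10
  New min = min(29, -10) = -10

Answer: -10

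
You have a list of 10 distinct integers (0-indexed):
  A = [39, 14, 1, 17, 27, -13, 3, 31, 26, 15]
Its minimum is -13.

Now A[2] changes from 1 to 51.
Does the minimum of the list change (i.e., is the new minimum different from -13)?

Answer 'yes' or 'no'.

Answer: no

Derivation:
Old min = -13
Change: A[2] 1 -> 51
Changed element was NOT the min; min changes only if 51 < -13.
New min = -13; changed? no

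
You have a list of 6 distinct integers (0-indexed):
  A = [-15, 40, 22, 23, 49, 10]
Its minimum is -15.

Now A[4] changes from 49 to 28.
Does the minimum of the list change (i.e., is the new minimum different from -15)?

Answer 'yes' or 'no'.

Answer: no

Derivation:
Old min = -15
Change: A[4] 49 -> 28
Changed element was NOT the min; min changes only if 28 < -15.
New min = -15; changed? no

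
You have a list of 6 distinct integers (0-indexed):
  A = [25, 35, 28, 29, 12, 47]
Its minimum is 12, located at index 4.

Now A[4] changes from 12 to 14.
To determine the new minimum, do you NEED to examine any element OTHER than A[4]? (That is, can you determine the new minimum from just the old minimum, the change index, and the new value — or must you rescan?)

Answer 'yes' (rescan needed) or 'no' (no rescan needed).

Answer: yes

Derivation:
Old min = 12 at index 4
Change at index 4: 12 -> 14
Index 4 WAS the min and new value 14 > old min 12. Must rescan other elements to find the new min.
Needs rescan: yes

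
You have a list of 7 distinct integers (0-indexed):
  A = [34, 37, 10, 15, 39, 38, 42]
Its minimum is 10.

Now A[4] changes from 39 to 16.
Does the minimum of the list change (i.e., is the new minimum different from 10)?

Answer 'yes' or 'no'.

Answer: no

Derivation:
Old min = 10
Change: A[4] 39 -> 16
Changed element was NOT the min; min changes only if 16 < 10.
New min = 10; changed? no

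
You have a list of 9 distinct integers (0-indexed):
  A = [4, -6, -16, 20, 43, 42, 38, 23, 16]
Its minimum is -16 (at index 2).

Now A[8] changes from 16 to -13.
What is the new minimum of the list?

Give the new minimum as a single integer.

Old min = -16 (at index 2)
Change: A[8] 16 -> -13
Changed element was NOT the old min.
  New min = min(old_min, new_val) = min(-16, -13) = -16

Answer: -16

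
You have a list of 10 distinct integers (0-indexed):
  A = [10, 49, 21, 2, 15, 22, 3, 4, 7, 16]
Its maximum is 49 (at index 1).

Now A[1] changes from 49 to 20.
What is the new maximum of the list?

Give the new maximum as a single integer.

Old max = 49 (at index 1)
Change: A[1] 49 -> 20
Changed element WAS the max -> may need rescan.
  Max of remaining elements: 22
  New max = max(20, 22) = 22

Answer: 22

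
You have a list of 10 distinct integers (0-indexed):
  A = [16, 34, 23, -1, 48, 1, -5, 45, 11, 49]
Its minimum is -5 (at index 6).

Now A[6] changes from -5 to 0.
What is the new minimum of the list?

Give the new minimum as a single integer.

Old min = -5 (at index 6)
Change: A[6] -5 -> 0
Changed element WAS the min. Need to check: is 0 still <= all others?
  Min of remaining elements: -1
  New min = min(0, -1) = -1

Answer: -1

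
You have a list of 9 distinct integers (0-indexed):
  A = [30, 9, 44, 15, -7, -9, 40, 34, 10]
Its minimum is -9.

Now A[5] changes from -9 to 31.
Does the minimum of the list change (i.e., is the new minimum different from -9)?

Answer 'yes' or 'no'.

Old min = -9
Change: A[5] -9 -> 31
Changed element was the min; new min must be rechecked.
New min = -7; changed? yes

Answer: yes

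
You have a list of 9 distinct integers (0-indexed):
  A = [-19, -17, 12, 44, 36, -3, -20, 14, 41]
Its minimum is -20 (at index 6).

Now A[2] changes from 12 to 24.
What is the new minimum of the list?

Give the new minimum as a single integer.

Old min = -20 (at index 6)
Change: A[2] 12 -> 24
Changed element was NOT the old min.
  New min = min(old_min, new_val) = min(-20, 24) = -20

Answer: -20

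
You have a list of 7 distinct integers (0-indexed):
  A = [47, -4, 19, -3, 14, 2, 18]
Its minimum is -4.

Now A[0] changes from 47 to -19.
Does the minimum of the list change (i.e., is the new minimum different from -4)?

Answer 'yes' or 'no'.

Answer: yes

Derivation:
Old min = -4
Change: A[0] 47 -> -19
Changed element was NOT the min; min changes only if -19 < -4.
New min = -19; changed? yes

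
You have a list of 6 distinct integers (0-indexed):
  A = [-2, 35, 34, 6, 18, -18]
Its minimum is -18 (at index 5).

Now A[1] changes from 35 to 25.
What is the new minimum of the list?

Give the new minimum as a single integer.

Answer: -18

Derivation:
Old min = -18 (at index 5)
Change: A[1] 35 -> 25
Changed element was NOT the old min.
  New min = min(old_min, new_val) = min(-18, 25) = -18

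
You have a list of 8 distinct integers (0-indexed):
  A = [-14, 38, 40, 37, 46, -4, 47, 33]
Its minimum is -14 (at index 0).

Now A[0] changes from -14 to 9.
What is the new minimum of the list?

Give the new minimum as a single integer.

Answer: -4

Derivation:
Old min = -14 (at index 0)
Change: A[0] -14 -> 9
Changed element WAS the min. Need to check: is 9 still <= all others?
  Min of remaining elements: -4
  New min = min(9, -4) = -4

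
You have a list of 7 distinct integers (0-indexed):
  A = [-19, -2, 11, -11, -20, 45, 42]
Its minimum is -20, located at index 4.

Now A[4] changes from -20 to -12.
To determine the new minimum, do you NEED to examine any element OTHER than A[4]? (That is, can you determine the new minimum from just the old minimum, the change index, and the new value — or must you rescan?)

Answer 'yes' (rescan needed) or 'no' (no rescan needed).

Answer: yes

Derivation:
Old min = -20 at index 4
Change at index 4: -20 -> -12
Index 4 WAS the min and new value -12 > old min -20. Must rescan other elements to find the new min.
Needs rescan: yes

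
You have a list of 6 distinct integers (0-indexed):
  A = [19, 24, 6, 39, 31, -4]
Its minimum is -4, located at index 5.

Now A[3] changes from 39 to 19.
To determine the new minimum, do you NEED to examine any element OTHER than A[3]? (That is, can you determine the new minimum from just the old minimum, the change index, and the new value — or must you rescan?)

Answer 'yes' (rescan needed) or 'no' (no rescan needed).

Answer: no

Derivation:
Old min = -4 at index 5
Change at index 3: 39 -> 19
Index 3 was NOT the min. New min = min(-4, 19). No rescan of other elements needed.
Needs rescan: no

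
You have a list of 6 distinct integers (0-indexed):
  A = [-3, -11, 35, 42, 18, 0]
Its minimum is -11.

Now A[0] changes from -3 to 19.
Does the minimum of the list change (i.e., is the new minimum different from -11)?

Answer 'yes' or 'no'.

Answer: no

Derivation:
Old min = -11
Change: A[0] -3 -> 19
Changed element was NOT the min; min changes only if 19 < -11.
New min = -11; changed? no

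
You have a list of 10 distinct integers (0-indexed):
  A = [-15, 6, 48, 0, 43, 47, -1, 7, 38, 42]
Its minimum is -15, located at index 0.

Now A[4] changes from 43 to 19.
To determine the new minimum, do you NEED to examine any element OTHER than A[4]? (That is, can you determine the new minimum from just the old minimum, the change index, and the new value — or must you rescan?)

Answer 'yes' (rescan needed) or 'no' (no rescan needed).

Answer: no

Derivation:
Old min = -15 at index 0
Change at index 4: 43 -> 19
Index 4 was NOT the min. New min = min(-15, 19). No rescan of other elements needed.
Needs rescan: no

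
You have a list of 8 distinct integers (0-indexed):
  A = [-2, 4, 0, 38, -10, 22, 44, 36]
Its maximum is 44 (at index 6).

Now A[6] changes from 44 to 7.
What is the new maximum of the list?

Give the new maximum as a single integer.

Old max = 44 (at index 6)
Change: A[6] 44 -> 7
Changed element WAS the max -> may need rescan.
  Max of remaining elements: 38
  New max = max(7, 38) = 38

Answer: 38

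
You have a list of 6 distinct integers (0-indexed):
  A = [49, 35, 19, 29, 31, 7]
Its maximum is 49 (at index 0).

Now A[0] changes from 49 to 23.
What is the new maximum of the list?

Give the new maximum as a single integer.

Old max = 49 (at index 0)
Change: A[0] 49 -> 23
Changed element WAS the max -> may need rescan.
  Max of remaining elements: 35
  New max = max(23, 35) = 35

Answer: 35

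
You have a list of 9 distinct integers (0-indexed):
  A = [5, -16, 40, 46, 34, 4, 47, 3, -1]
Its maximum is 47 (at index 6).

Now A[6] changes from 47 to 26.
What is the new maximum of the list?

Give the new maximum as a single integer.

Old max = 47 (at index 6)
Change: A[6] 47 -> 26
Changed element WAS the max -> may need rescan.
  Max of remaining elements: 46
  New max = max(26, 46) = 46

Answer: 46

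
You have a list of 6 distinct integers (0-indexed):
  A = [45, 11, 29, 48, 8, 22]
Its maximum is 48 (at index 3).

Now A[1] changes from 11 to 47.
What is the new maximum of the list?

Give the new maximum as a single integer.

Answer: 48

Derivation:
Old max = 48 (at index 3)
Change: A[1] 11 -> 47
Changed element was NOT the old max.
  New max = max(old_max, new_val) = max(48, 47) = 48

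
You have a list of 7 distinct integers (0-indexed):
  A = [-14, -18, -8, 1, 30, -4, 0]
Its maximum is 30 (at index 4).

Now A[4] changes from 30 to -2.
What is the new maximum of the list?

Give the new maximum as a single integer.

Old max = 30 (at index 4)
Change: A[4] 30 -> -2
Changed element WAS the max -> may need rescan.
  Max of remaining elements: 1
  New max = max(-2, 1) = 1

Answer: 1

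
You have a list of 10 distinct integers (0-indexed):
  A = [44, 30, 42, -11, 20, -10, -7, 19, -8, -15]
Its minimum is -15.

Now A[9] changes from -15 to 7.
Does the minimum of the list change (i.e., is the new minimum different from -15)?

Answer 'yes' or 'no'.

Answer: yes

Derivation:
Old min = -15
Change: A[9] -15 -> 7
Changed element was the min; new min must be rechecked.
New min = -11; changed? yes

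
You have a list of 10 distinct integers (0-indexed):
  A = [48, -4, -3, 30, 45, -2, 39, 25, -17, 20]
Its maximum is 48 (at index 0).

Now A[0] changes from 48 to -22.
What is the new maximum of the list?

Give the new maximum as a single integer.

Old max = 48 (at index 0)
Change: A[0] 48 -> -22
Changed element WAS the max -> may need rescan.
  Max of remaining elements: 45
  New max = max(-22, 45) = 45

Answer: 45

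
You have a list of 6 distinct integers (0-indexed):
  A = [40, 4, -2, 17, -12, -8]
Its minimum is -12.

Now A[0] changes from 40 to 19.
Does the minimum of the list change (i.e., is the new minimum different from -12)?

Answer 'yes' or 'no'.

Old min = -12
Change: A[0] 40 -> 19
Changed element was NOT the min; min changes only if 19 < -12.
New min = -12; changed? no

Answer: no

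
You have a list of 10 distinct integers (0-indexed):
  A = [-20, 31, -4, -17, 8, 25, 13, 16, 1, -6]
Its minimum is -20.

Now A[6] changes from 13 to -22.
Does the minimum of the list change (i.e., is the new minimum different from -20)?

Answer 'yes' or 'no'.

Answer: yes

Derivation:
Old min = -20
Change: A[6] 13 -> -22
Changed element was NOT the min; min changes only if -22 < -20.
New min = -22; changed? yes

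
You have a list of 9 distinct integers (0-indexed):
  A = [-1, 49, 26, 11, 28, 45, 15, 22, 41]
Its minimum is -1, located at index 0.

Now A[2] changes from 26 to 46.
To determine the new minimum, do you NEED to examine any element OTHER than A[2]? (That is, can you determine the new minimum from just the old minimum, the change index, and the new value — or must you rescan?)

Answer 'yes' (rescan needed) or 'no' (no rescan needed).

Old min = -1 at index 0
Change at index 2: 26 -> 46
Index 2 was NOT the min. New min = min(-1, 46). No rescan of other elements needed.
Needs rescan: no

Answer: no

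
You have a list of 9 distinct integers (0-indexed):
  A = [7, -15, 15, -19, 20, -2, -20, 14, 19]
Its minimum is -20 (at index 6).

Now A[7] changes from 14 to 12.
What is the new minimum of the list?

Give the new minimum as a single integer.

Old min = -20 (at index 6)
Change: A[7] 14 -> 12
Changed element was NOT the old min.
  New min = min(old_min, new_val) = min(-20, 12) = -20

Answer: -20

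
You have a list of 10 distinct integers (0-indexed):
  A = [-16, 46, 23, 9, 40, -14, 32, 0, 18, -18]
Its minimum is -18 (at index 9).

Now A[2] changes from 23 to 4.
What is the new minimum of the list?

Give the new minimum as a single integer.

Old min = -18 (at index 9)
Change: A[2] 23 -> 4
Changed element was NOT the old min.
  New min = min(old_min, new_val) = min(-18, 4) = -18

Answer: -18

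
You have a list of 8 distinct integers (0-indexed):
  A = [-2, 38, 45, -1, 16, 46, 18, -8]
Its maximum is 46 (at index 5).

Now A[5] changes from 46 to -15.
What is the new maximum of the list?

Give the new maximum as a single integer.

Old max = 46 (at index 5)
Change: A[5] 46 -> -15
Changed element WAS the max -> may need rescan.
  Max of remaining elements: 45
  New max = max(-15, 45) = 45

Answer: 45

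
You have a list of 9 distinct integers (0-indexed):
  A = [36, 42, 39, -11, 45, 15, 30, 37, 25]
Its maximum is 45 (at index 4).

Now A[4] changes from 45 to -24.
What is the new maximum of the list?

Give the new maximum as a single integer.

Answer: 42

Derivation:
Old max = 45 (at index 4)
Change: A[4] 45 -> -24
Changed element WAS the max -> may need rescan.
  Max of remaining elements: 42
  New max = max(-24, 42) = 42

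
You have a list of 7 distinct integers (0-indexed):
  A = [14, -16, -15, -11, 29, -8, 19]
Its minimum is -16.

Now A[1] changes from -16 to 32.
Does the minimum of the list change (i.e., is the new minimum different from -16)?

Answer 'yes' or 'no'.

Old min = -16
Change: A[1] -16 -> 32
Changed element was the min; new min must be rechecked.
New min = -15; changed? yes

Answer: yes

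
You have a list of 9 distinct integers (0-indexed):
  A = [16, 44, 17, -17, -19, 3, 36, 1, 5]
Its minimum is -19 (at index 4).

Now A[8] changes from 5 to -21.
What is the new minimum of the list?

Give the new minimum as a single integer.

Old min = -19 (at index 4)
Change: A[8] 5 -> -21
Changed element was NOT the old min.
  New min = min(old_min, new_val) = min(-19, -21) = -21

Answer: -21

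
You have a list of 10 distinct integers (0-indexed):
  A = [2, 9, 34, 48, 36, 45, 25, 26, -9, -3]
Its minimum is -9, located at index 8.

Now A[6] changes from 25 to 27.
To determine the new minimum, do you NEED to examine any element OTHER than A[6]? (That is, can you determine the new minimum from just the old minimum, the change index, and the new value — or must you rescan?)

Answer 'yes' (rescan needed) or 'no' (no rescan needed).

Old min = -9 at index 8
Change at index 6: 25 -> 27
Index 6 was NOT the min. New min = min(-9, 27). No rescan of other elements needed.
Needs rescan: no

Answer: no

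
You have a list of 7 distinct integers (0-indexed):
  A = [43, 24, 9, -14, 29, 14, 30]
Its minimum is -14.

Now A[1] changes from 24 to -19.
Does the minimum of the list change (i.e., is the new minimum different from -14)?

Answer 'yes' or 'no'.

Old min = -14
Change: A[1] 24 -> -19
Changed element was NOT the min; min changes only if -19 < -14.
New min = -19; changed? yes

Answer: yes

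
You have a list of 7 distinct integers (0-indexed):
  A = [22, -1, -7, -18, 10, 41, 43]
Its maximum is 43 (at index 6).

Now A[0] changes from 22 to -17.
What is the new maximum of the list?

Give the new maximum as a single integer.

Old max = 43 (at index 6)
Change: A[0] 22 -> -17
Changed element was NOT the old max.
  New max = max(old_max, new_val) = max(43, -17) = 43

Answer: 43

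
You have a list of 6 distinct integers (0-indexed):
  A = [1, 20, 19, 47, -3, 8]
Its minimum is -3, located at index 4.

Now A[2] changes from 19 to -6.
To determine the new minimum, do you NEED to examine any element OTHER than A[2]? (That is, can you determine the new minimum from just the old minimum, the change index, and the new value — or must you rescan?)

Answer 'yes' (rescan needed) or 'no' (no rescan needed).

Answer: no

Derivation:
Old min = -3 at index 4
Change at index 2: 19 -> -6
Index 2 was NOT the min. New min = min(-3, -6). No rescan of other elements needed.
Needs rescan: no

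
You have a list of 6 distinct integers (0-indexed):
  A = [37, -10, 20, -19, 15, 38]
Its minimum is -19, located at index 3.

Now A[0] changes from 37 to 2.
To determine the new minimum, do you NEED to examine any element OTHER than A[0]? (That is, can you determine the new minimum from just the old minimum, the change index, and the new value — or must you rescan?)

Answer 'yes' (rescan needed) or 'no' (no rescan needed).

Old min = -19 at index 3
Change at index 0: 37 -> 2
Index 0 was NOT the min. New min = min(-19, 2). No rescan of other elements needed.
Needs rescan: no

Answer: no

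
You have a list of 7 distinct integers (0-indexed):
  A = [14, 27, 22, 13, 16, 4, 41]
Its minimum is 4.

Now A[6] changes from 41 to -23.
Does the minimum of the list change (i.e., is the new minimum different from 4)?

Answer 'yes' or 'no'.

Answer: yes

Derivation:
Old min = 4
Change: A[6] 41 -> -23
Changed element was NOT the min; min changes only if -23 < 4.
New min = -23; changed? yes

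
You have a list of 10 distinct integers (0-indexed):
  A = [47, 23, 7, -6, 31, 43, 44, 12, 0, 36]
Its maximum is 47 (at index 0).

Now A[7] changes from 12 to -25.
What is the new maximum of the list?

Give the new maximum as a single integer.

Answer: 47

Derivation:
Old max = 47 (at index 0)
Change: A[7] 12 -> -25
Changed element was NOT the old max.
  New max = max(old_max, new_val) = max(47, -25) = 47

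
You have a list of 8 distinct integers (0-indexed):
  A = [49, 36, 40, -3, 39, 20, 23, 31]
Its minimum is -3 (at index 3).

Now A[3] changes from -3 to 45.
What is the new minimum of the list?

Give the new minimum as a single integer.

Answer: 20

Derivation:
Old min = -3 (at index 3)
Change: A[3] -3 -> 45
Changed element WAS the min. Need to check: is 45 still <= all others?
  Min of remaining elements: 20
  New min = min(45, 20) = 20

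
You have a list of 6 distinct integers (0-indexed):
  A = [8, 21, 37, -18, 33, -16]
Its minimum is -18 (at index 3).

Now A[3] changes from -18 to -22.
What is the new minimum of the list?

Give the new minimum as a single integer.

Old min = -18 (at index 3)
Change: A[3] -18 -> -22
Changed element WAS the min. Need to check: is -22 still <= all others?
  Min of remaining elements: -16
  New min = min(-22, -16) = -22

Answer: -22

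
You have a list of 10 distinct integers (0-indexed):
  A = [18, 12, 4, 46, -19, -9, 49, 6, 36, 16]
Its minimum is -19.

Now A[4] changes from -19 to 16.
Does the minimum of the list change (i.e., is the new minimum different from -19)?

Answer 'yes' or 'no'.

Old min = -19
Change: A[4] -19 -> 16
Changed element was the min; new min must be rechecked.
New min = -9; changed? yes

Answer: yes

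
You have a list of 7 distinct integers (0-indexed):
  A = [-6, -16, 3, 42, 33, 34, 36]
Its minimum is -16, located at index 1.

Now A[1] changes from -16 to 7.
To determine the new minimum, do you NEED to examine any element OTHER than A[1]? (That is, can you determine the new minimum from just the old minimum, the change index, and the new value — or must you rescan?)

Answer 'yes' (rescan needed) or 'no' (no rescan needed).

Answer: yes

Derivation:
Old min = -16 at index 1
Change at index 1: -16 -> 7
Index 1 WAS the min and new value 7 > old min -16. Must rescan other elements to find the new min.
Needs rescan: yes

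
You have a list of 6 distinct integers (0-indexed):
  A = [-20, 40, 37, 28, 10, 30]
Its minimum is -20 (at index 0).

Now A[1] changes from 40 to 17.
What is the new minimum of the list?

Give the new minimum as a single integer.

Answer: -20

Derivation:
Old min = -20 (at index 0)
Change: A[1] 40 -> 17
Changed element was NOT the old min.
  New min = min(old_min, new_val) = min(-20, 17) = -20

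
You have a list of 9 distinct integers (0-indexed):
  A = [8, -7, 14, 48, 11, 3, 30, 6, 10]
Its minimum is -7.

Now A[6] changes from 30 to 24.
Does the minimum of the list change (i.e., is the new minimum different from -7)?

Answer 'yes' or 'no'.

Answer: no

Derivation:
Old min = -7
Change: A[6] 30 -> 24
Changed element was NOT the min; min changes only if 24 < -7.
New min = -7; changed? no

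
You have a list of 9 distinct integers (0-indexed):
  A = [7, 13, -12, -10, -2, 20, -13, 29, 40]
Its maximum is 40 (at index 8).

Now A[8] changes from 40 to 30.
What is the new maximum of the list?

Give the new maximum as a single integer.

Old max = 40 (at index 8)
Change: A[8] 40 -> 30
Changed element WAS the max -> may need rescan.
  Max of remaining elements: 29
  New max = max(30, 29) = 30

Answer: 30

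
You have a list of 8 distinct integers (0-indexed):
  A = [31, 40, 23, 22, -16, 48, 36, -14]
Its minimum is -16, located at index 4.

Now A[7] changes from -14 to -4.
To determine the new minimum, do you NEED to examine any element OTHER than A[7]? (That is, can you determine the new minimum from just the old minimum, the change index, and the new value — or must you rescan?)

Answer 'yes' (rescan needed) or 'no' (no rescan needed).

Old min = -16 at index 4
Change at index 7: -14 -> -4
Index 7 was NOT the min. New min = min(-16, -4). No rescan of other elements needed.
Needs rescan: no

Answer: no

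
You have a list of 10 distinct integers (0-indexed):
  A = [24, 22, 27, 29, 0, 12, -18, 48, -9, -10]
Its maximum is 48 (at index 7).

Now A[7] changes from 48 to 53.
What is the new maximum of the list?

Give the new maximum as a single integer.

Old max = 48 (at index 7)
Change: A[7] 48 -> 53
Changed element WAS the max -> may need rescan.
  Max of remaining elements: 29
  New max = max(53, 29) = 53

Answer: 53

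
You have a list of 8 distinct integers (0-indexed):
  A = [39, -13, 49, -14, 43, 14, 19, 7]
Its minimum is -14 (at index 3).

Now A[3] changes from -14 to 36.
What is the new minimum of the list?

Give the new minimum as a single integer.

Old min = -14 (at index 3)
Change: A[3] -14 -> 36
Changed element WAS the min. Need to check: is 36 still <= all others?
  Min of remaining elements: -13
  New min = min(36, -13) = -13

Answer: -13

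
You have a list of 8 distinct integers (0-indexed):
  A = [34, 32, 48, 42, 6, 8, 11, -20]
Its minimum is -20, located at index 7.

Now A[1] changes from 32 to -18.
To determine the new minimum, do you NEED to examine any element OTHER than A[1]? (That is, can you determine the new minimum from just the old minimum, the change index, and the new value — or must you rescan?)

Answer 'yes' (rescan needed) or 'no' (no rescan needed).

Old min = -20 at index 7
Change at index 1: 32 -> -18
Index 1 was NOT the min. New min = min(-20, -18). No rescan of other elements needed.
Needs rescan: no

Answer: no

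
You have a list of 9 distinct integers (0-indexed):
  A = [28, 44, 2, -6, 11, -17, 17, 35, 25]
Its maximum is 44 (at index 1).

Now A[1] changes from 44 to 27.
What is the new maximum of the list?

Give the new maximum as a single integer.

Answer: 35

Derivation:
Old max = 44 (at index 1)
Change: A[1] 44 -> 27
Changed element WAS the max -> may need rescan.
  Max of remaining elements: 35
  New max = max(27, 35) = 35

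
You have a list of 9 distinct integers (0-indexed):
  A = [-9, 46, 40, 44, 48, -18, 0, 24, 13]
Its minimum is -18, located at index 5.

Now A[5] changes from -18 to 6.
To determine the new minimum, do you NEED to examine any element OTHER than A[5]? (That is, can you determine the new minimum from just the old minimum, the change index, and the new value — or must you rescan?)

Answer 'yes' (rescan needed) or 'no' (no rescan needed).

Old min = -18 at index 5
Change at index 5: -18 -> 6
Index 5 WAS the min and new value 6 > old min -18. Must rescan other elements to find the new min.
Needs rescan: yes

Answer: yes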